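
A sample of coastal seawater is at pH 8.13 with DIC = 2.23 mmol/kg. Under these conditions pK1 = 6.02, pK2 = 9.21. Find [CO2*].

α₀ = 1 / (1 + K1/[H⁺] + K1K2/[H⁺]²) = 1 / (1 + 10^+2.11 + 10^+1.03)
   = 1 / (1 + 128.82 + 10.715) = 1/140.54 = 0.007115
[CO2*] = α₀ × DIC = 0.007115 × 2.23 = 0.0159 mmol/kg = 15.9 μmol/kg

[CO2*] = 15.9 μmol/kg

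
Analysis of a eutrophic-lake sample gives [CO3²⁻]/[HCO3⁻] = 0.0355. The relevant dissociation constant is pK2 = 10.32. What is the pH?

From K2 = [H⁺][CO3²⁻]/[HCO3⁻]:  pH = pK2 + log₁₀([CO3²⁻]/[HCO3⁻])
log₁₀(0.0355) = -1.450
pH = 10.32 + (-1.450) = 8.87

pH = 8.87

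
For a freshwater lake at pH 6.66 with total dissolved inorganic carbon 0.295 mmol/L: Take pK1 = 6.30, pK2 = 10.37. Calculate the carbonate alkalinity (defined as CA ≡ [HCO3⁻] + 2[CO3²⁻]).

CA = 0.205 mmol/L

CA = [HCO3⁻] + 2[CO3²⁻] = (α₁ + 2α₂)·DIC
At pH 6.66: [H⁺]/K1 = 10^-0.36 = 0.43652, K2/[H⁺] = 10^-3.71 = 0.00019498
α₁ = 1/(1 + 0.43652 + 0.00019498) = 1/1.4367 = 0.6960; α₂ = α₁·K2/[H⁺] = 0.0001357
α₁ + 2α₂ = 0.6963
CA = 0.6963 × 0.295 = 0.205 mmol/L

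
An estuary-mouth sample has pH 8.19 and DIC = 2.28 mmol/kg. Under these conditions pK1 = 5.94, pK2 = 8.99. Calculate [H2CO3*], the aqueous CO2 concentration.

α₀ = 1 / (1 + K1/[H⁺] + K1K2/[H⁺]²) = 1 / (1 + 10^+2.25 + 10^+1.45)
   = 1 / (1 + 177.83 + 28.184) = 1/207.01 = 0.004831
[CO2*] = α₀ × DIC = 0.004831 × 2.28 = 0.0110 mmol/kg = 11.0 μmol/kg

[CO2*] = 11.0 μmol/kg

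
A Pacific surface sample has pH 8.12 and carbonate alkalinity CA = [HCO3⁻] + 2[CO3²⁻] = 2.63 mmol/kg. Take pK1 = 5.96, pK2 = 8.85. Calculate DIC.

CA = [HCO3⁻] + 2[CO3²⁻] = (α₁ + 2α₂)·DIC
At pH 8.12: [H⁺]/K1 = 10^-2.16 = 0.0069183, K2/[H⁺] = 10^-0.73 = 0.18621
α₁ = 1/(1 + 0.0069183 + 0.18621) = 1/1.1931 = 0.8381; α₂ = α₁·K2/[H⁺] = 0.1561
α₁ + 2α₂ = 1.1503
DIC = CA / (α₁ + 2α₂) = 2.63 / 1.1503 = 2.29 mmol/kg

DIC = 2.29 mmol/kg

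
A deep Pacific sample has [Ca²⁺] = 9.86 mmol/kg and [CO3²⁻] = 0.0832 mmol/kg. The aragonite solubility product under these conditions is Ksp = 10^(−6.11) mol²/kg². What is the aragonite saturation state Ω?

Ksp = 10^(−6.11) = 7.762×10^-7
Ω = [Ca²⁺][CO3²⁻]/Ksp = (9.86×10^-3)(0.0832×10^-3) / 7.762×10^-7 = 1.06

Ω = 1.06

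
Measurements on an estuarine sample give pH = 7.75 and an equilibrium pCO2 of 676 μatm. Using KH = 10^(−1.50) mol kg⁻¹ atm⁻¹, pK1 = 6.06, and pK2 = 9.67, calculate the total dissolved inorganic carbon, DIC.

DIC = 1.08 mmol/kg

[CO2*] = KH · pCO2 = 10^(−1.50) × 676×10^-6 = 2.138×10^-5 mol/kg
α₀ = 1/(1 + K1/[H⁺] + K1K2/[H⁺]²) = 1/(1 + 10^+1.69 + 10^-0.23) = 0.01978
DIC = [CO2*]/α₀ = 2.138×10^-5 / 0.01978 = 1.08 mmol/kg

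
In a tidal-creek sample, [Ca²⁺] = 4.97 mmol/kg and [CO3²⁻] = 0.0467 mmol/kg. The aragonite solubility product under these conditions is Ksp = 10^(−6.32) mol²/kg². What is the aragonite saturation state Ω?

Ω = 0.485

Ksp = 10^(−6.32) = 4.786×10^-7
Ω = [Ca²⁺][CO3²⁻]/Ksp = (4.97×10^-3)(0.0467×10^-3) / 4.786×10^-7 = 0.485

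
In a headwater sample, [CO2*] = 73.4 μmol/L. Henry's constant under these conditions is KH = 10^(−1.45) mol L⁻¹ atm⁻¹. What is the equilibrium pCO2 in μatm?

pCO2 = 2070 μatm

KH = 10^(−1.45) = 3.548×10^-2 mol L⁻¹ atm⁻¹
pCO2 = [CO2*]/KH = 73.4×10^-6 / 3.548×10^-2 = 2.07×10^-3 atm = 2070 μatm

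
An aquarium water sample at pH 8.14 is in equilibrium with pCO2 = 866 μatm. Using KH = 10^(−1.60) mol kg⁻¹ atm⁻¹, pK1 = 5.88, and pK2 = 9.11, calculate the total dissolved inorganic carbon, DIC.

[CO2*] = KH · pCO2 = 10^(−1.60) × 866×10^-6 = 2.175×10^-5 mol/kg
α₀ = 1/(1 + K1/[H⁺] + K1K2/[H⁺]²) = 1/(1 + 10^+2.26 + 10^+1.29) = 0.004939
DIC = [CO2*]/α₀ = 2.175×10^-5 / 0.004939 = 4.40 mmol/kg

DIC = 4.40 mmol/kg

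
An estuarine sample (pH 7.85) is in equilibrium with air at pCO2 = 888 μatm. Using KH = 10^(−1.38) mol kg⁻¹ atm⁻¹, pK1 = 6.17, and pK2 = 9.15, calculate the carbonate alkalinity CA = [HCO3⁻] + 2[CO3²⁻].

CA = 1.95 mmol/kg

[CO2*] = KH · pCO2 = 10^(−1.38) × 888×10^-6 = 3.702×10^-5 mol/kg
α₀ = 1/(1 + K1/[H⁺] + K1K2/[H⁺]²) = 1/(1 + 10^+1.68 + 10^+0.38) = 0.01951
DIC = [CO2*]/α₀ = 3.702×10^-5 / 0.01951 = 1.898 mmol/kg
CA = (α₁ + 2α₂)·DIC = (0.9337 + 2×0.04680) × 1.898 = 1.95 mmol/kg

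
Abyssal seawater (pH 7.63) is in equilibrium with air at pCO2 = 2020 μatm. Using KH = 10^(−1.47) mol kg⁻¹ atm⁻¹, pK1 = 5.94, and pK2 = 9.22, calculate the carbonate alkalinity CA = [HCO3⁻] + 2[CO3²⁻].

[CO2*] = KH · pCO2 = 10^(−1.47) × 2020×10^-6 = 6.845×10^-5 mol/kg
α₀ = 1/(1 + K1/[H⁺] + K1K2/[H⁺]²) = 1/(1 + 10^+1.69 + 10^+0.10) = 0.01952
DIC = [CO2*]/α₀ = 6.845×10^-5 / 0.01952 = 3.507 mmol/kg
CA = (α₁ + 2α₂)·DIC = (0.9559 + 2×0.02457) × 3.507 = 3.52 mmol/kg

CA = 3.52 mmol/kg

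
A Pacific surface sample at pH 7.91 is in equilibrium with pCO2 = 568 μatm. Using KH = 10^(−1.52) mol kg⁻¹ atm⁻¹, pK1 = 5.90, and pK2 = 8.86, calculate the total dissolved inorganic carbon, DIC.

[CO2*] = KH · pCO2 = 10^(−1.52) × 568×10^-6 = 1.715×10^-5 mol/kg
α₀ = 1/(1 + K1/[H⁺] + K1K2/[H⁺]²) = 1/(1 + 10^+2.01 + 10^+1.06) = 0.008710
DIC = [CO2*]/α₀ = 1.715×10^-5 / 0.008710 = 1.97 mmol/kg

DIC = 1.97 mmol/kg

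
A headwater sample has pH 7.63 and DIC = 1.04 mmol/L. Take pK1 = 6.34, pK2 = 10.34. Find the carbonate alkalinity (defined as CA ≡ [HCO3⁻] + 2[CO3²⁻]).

CA = [HCO3⁻] + 2[CO3²⁻] = (α₁ + 2α₂)·DIC
At pH 7.63: [H⁺]/K1 = 10^-1.29 = 0.051286, K2/[H⁺] = 10^-2.71 = 0.0019498
α₁ = 1/(1 + 0.051286 + 0.0019498) = 1/1.0532 = 0.9495; α₂ = α₁·K2/[H⁺] = 0.001851
α₁ + 2α₂ = 0.9532
CA = 0.9532 × 1.04 = 0.991 mmol/L

CA = 0.991 mmol/L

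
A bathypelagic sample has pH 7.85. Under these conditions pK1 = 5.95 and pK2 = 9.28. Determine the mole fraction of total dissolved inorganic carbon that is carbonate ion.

α₂ = 1 / (1 + [H⁺]/K2 + [H⁺]²/(K1K2)) = 1 / (1 + 10^+1.43 + 10^-0.47)
   = 1 / (1 + 26.915 + 0.33884) = 1/28.254 = 0.03539

α₂ = 0.0354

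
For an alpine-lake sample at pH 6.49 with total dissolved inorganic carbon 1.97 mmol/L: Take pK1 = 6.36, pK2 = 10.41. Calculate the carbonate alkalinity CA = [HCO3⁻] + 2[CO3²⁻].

CA = 1.13 mmol/L

CA = [HCO3⁻] + 2[CO3²⁻] = (α₁ + 2α₂)·DIC
At pH 6.49: [H⁺]/K1 = 10^-0.13 = 0.74131, K2/[H⁺] = 10^-3.92 = 0.00012023
α₁ = 1/(1 + 0.74131 + 0.00012023) = 1/1.7414 = 0.5742; α₂ = α₁·K2/[H⁺] = 6.904×10^-5
α₁ + 2α₂ = 0.5744
CA = 0.5744 × 1.97 = 1.13 mmol/L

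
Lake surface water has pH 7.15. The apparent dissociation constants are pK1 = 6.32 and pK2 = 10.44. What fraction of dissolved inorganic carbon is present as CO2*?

α₀ = 0.129

α₀ = 1 / (1 + K1/[H⁺] + K1K2/[H⁺]²) = 1 / (1 + 10^+0.83 + 10^-2.46)
   = 1 / (1 + 6.7608 + 0.0034674) = 1/7.7643 = 0.1288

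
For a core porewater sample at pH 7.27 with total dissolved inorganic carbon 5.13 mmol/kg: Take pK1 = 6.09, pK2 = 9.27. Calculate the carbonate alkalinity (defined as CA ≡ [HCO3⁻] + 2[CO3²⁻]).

CA = [HCO3⁻] + 2[CO3²⁻] = (α₁ + 2α₂)·DIC
At pH 7.27: [H⁺]/K1 = 10^-1.18 = 0.066069, K2/[H⁺] = 10^-2.00 = 0.010000
α₁ = 1/(1 + 0.066069 + 0.010000) = 1/1.0761 = 0.9293; α₂ = α₁·K2/[H⁺] = 0.009293
α₁ + 2α₂ = 0.9479
CA = 0.9479 × 5.13 = 4.86 mmol/kg

CA = 4.86 mmol/kg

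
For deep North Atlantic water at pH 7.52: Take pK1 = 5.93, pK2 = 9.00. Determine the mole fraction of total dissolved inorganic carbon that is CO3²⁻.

α₂ = 1 / (1 + [H⁺]/K2 + [H⁺]²/(K1K2)) = 1 / (1 + 10^+1.48 + 10^-0.11)
   = 1 / (1 + 30.200 + 0.77625) = 1/31.976 = 0.03127

α₂ = 0.0313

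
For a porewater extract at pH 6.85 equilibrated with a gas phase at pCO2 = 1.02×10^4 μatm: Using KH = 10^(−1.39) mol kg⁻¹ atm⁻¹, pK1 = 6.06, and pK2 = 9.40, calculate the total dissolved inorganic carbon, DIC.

[CO2*] = KH · pCO2 = 10^(−1.39) × 1.02×10^4×10^-6 = 4.155×10^-4 mol/kg
α₀ = 1/(1 + K1/[H⁺] + K1K2/[H⁺]²) = 1/(1 + 10^+0.79 + 10^-1.76) = 0.1392
DIC = [CO2*]/α₀ = 4.155×10^-4 / 0.1392 = 2.98 mmol/kg

DIC = 2.98 mmol/kg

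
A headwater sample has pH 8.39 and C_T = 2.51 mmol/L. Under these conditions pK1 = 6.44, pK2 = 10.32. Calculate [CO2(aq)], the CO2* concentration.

α₀ = 1 / (1 + K1/[H⁺] + K1K2/[H⁺]²) = 1 / (1 + 10^+1.95 + 10^+0.02)
   = 1 / (1 + 89.125 + 1.0471) = 1/91.172 = 0.01097
[CO2*] = α₀ × DIC = 0.01097 × 2.51 = 0.0275 mmol/L

[CO2*] = 0.0275 mmol/L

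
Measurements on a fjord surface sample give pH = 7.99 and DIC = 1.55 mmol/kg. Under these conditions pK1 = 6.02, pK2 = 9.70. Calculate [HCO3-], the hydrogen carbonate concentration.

α₁ = 1 / (1 + [H⁺]/K1 + K2/[H⁺]) = 1 / (1 + 10^-1.97 + 10^-1.71)
   = 1 / (1 + 0.010715 + 0.019498) = 1/1.0302 = 0.9707
[HCO3⁻] = α₁ × DIC = 0.9707 × 1.55 = 1.50 mmol/kg

[HCO3⁻] = 1.50 mmol/kg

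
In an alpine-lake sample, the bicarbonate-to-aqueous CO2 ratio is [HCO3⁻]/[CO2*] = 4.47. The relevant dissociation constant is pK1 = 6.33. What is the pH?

pH = 6.98

From K1 = [H⁺][HCO3⁻]/[CO2*]:  pH = pK1 + log₁₀([HCO3⁻]/[CO2*])
log₁₀(4.47) = +0.650
pH = 6.33 + (+0.650) = 6.98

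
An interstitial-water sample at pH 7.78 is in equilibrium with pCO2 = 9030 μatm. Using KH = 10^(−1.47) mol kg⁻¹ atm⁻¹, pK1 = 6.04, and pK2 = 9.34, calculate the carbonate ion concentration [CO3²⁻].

[CO3²⁻] = 0.463 mmol/kg

[CO2*] = KH · pCO2 = 10^(−1.47) × 9030×10^-6 = 3.060×10^-4 mol/kg
α₀ = 1/(1 + K1/[H⁺] + K1K2/[H⁺]²) = 1/(1 + 10^+1.74 + 10^+0.18) = 0.01740
DIC = [CO2*]/α₀ = 3.060×10^-4 / 0.01740 = 17.58 mmol/kg
[CO3²⁻] = α₂·DIC; α₂ = 0.02634, so [CO3²⁻] = 0.02634 × 17.58 = 0.463 mmol/kg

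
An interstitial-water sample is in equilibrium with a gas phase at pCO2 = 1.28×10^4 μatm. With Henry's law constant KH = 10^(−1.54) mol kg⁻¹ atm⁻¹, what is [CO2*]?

KH = 10^(−1.54) = 2.884×10^-2 mol kg⁻¹ atm⁻¹
[CO2*] = KH · pCO2 = 2.884×10^-2 × 1.28×10^4×10^-6 atm = 3.69×10^-4 mol/kg

[CO2*] = 369 μmol/kg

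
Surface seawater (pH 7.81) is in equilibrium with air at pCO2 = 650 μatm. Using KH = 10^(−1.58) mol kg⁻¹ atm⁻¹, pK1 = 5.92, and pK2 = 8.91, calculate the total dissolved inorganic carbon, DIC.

DIC = 1.45 mmol/kg

[CO2*] = KH · pCO2 = 10^(−1.58) × 650×10^-6 = 1.710×10^-5 mol/kg
α₀ = 1/(1 + K1/[H⁺] + K1K2/[H⁺]²) = 1/(1 + 10^+1.89 + 10^+0.79) = 0.01179
DIC = [CO2*]/α₀ = 1.710×10^-5 / 0.01179 = 1.45 mmol/kg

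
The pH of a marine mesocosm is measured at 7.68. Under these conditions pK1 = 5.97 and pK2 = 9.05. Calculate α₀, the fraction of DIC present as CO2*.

α₀ = 0.0184

α₀ = 1 / (1 + K1/[H⁺] + K1K2/[H⁺]²) = 1 / (1 + 10^+1.71 + 10^+0.34)
   = 1 / (1 + 51.286 + 2.1878) = 1/54.474 = 0.01836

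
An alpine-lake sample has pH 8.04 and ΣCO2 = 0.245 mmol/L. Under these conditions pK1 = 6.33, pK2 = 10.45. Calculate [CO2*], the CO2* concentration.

[CO2*] = 4.67 μmol/L

α₀ = 1 / (1 + K1/[H⁺] + K1K2/[H⁺]²) = 1 / (1 + 10^+1.71 + 10^-0.70)
   = 1 / (1 + 51.286 + 0.19953) = 1/52.486 = 0.01905
[CO2*] = α₀ × DIC = 0.01905 × 0.245 = 0.00467 mmol/L = 4.67 μmol/L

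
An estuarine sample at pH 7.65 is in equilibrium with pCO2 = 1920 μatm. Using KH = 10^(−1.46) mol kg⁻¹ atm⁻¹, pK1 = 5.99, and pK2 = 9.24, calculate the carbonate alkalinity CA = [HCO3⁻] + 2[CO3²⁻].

CA = 3.20 mmol/kg

[CO2*] = KH · pCO2 = 10^(−1.46) × 1920×10^-6 = 6.657×10^-5 mol/kg
α₀ = 1/(1 + K1/[H⁺] + K1K2/[H⁺]²) = 1/(1 + 10^+1.66 + 10^+0.07) = 0.02088
DIC = [CO2*]/α₀ = 6.657×10^-5 / 0.02088 = 3.188 mmol/kg
CA = (α₁ + 2α₂)·DIC = (0.9546 + 2×0.02454) × 3.188 = 3.20 mmol/kg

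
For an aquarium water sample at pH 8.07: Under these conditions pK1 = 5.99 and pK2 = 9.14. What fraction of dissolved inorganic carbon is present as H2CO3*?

α₀ = 1 / (1 + K1/[H⁺] + K1K2/[H⁺]²) = 1 / (1 + 10^+2.08 + 10^+1.01)
   = 1 / (1 + 120.23 + 10.233) = 1/131.46 = 0.007607

α₀ = 0.00761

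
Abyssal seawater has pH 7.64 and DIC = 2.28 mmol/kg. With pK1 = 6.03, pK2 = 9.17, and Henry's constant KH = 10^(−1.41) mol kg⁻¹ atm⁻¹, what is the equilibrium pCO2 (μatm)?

pCO2 = 1360 μatm

α₀ = 1 / (1 + K1/[H⁺] + K1K2/[H⁺]²) = 1 / (1 + 10^+1.61 + 10^+0.08)
   = 1 / (1 + 40.738 + 1.2023) = 1/42.940 = 0.02329
[CO2*] = α₀ × DIC = 0.02329 × 2.28 = 0.05310 mmol/kg
pCO2 = [CO2*]/KH = 5.310×10^-5 / 3.890×10^-2 = 1360 μatm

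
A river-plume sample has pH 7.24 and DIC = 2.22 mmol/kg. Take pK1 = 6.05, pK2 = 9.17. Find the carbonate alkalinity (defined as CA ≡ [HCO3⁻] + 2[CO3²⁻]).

CA = [HCO3⁻] + 2[CO3²⁻] = (α₁ + 2α₂)·DIC
At pH 7.24: [H⁺]/K1 = 10^-1.19 = 0.064565, K2/[H⁺] = 10^-1.93 = 0.011749
α₁ = 1/(1 + 0.064565 + 0.011749) = 1/1.0763 = 0.9291; α₂ = α₁·K2/[H⁺] = 0.01092
α₁ + 2α₂ = 0.9509
CA = 0.9509 × 2.22 = 2.11 mmol/kg

CA = 2.11 mmol/kg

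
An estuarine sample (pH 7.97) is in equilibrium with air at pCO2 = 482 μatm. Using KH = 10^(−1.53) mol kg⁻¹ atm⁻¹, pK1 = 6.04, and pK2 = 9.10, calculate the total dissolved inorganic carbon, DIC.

DIC = 1.31 mmol/kg

[CO2*] = KH · pCO2 = 10^(−1.53) × 482×10^-6 = 1.422×10^-5 mol/kg
α₀ = 1/(1 + K1/[H⁺] + K1K2/[H⁺]²) = 1/(1 + 10^+1.93 + 10^+0.80) = 0.01082
DIC = [CO2*]/α₀ = 1.422×10^-5 / 0.01082 = 1.31 mmol/kg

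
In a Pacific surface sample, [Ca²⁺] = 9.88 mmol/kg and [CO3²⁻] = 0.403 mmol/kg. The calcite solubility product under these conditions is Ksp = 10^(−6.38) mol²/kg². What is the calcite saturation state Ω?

Ksp = 10^(−6.38) = 4.169×10^-7
Ω = [Ca²⁺][CO3²⁻]/Ksp = (9.88×10^-3)(0.403×10^-3) / 4.169×10^-7 = 9.55

Ω = 9.55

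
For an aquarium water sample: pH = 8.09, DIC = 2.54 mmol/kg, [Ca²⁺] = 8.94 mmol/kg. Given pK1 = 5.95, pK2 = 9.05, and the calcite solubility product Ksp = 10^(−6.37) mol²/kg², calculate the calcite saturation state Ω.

Ω = 5.23

α₂ = 1 / (1 + [H⁺]/K2 + [H⁺]²/(K1K2)) = 1 / (1 + 10^+0.96 + 10^-1.18)
   = 1 / (1 + 9.1201 + 0.066069) = 1/10.186 = 0.09817
[CO3²⁻] = α₂ × DIC = 0.09817 × 2.54 = 0.2494 mmol/kg
Ksp = 10^(−6.37) = 4.266×10^-7
Ω = [Ca²⁺][CO3²⁻]/Ksp = (8.94×10^-3)(2.494×10^-4) / 4.266×10^-7 = 5.23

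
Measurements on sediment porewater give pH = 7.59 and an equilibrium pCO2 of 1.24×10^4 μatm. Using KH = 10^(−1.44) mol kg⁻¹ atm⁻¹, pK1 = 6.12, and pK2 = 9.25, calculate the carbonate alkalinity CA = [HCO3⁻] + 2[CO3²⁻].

[CO2*] = KH · pCO2 = 10^(−1.44) × 1.24×10^4×10^-6 = 4.502×10^-4 mol/kg
α₀ = 1/(1 + K1/[H⁺] + K1K2/[H⁺]²) = 1/(1 + 10^+1.47 + 10^-0.19) = 0.03209
DIC = [CO2*]/α₀ = 4.502×10^-4 / 0.03209 = 14.03 mmol/kg
CA = (α₁ + 2α₂)·DIC = (0.9472 + 2×0.02072) × 14.03 = 13.9 mmol/kg

CA = 13.9 mmol/kg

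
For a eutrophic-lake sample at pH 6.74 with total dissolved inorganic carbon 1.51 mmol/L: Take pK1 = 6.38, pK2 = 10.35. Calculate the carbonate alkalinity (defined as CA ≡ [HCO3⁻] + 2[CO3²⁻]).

CA = [HCO3⁻] + 2[CO3²⁻] = (α₁ + 2α₂)·DIC
At pH 6.74: [H⁺]/K1 = 10^-0.36 = 0.43652, K2/[H⁺] = 10^-3.61 = 0.00024547
α₁ = 1/(1 + 0.43652 + 0.00024547) = 1/1.4368 = 0.6960; α₂ = α₁·K2/[H⁺] = 0.0001709
α₁ + 2α₂ = 0.6964
CA = 0.6964 × 1.51 = 1.05 mmol/L

CA = 1.05 mmol/L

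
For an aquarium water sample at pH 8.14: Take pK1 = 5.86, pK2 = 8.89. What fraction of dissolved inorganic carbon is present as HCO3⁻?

α₁ = 0.845

α₁ = 1 / (1 + [H⁺]/K1 + K2/[H⁺]) = 1 / (1 + 10^-2.28 + 10^-0.75)
   = 1 / (1 + 0.0052481 + 0.17783) = 1/1.1831 = 0.8453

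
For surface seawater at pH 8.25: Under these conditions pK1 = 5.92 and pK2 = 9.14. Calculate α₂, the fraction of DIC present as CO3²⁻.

α₂ = 0.114

α₂ = 1 / (1 + [H⁺]/K2 + [H⁺]²/(K1K2)) = 1 / (1 + 10^+0.89 + 10^-1.44)
   = 1 / (1 + 7.7625 + 0.036308) = 1/8.7988 = 0.1137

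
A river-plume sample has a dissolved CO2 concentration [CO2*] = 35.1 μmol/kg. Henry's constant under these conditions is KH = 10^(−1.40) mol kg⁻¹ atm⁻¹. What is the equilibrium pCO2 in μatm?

KH = 10^(−1.40) = 3.981×10^-2 mol kg⁻¹ atm⁻¹
pCO2 = [CO2*]/KH = 35.1×10^-6 / 3.981×10^-2 = 8.82×10^-4 atm = 882 μatm

pCO2 = 882 μatm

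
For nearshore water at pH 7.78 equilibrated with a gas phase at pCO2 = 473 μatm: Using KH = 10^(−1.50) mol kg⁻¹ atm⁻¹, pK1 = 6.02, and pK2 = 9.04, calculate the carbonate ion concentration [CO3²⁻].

[CO2*] = KH · pCO2 = 10^(−1.50) × 473×10^-6 = 1.496×10^-5 mol/kg
α₀ = 1/(1 + K1/[H⁺] + K1K2/[H⁺]²) = 1/(1 + 10^+1.76 + 10^+0.50) = 0.01621
DIC = [CO2*]/α₀ = 1.496×10^-5 / 0.01621 = 0.9230 mmol/kg
[CO3²⁻] = α₂·DIC; α₂ = 0.05125, so [CO3²⁻] = 0.05125 × 0.9230 = 0.0473 mmol/kg

[CO3²⁻] = 0.0473 mmol/kg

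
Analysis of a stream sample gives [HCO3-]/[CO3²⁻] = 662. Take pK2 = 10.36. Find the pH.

From K2 = [H⁺][CO3²⁻]/[HCO3-]:  pH = pK2 − log₁₀([HCO3-]/[CO3²⁻])
log₁₀(662) = +2.821
pH = 10.36 − (+2.821) = 7.54

pH = 7.54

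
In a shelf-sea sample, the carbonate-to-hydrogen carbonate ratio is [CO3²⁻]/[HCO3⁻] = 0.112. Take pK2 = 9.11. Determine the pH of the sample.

pH = 8.16

From K2 = [H⁺][CO3²⁻]/[HCO3⁻]:  pH = pK2 + log₁₀([CO3²⁻]/[HCO3⁻])
log₁₀(0.112) = -0.951
pH = 9.11 + (-0.951) = 8.16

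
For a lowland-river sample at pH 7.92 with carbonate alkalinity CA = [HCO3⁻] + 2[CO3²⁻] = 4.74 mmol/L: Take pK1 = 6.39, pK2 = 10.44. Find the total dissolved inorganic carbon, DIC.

CA = [HCO3⁻] + 2[CO3²⁻] = (α₁ + 2α₂)·DIC
At pH 7.92: [H⁺]/K1 = 10^-1.53 = 0.029512, K2/[H⁺] = 10^-2.52 = 0.0030200
α₁ = 1/(1 + 0.029512 + 0.0030200) = 1/1.0325 = 0.9685; α₂ = α₁·K2/[H⁺] = 0.002925
α₁ + 2α₂ = 0.9743
DIC = CA / (α₁ + 2α₂) = 4.74 / 0.9743 = 4.86 mmol/L

DIC = 4.86 mmol/L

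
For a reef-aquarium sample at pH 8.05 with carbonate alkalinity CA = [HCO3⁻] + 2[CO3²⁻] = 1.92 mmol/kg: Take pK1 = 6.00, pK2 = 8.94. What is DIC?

CA = [HCO3⁻] + 2[CO3²⁻] = (α₁ + 2α₂)·DIC
At pH 8.05: [H⁺]/K1 = 10^-2.05 = 0.0089125, K2/[H⁺] = 10^-0.89 = 0.12882
α₁ = 1/(1 + 0.0089125 + 0.12882) = 1/1.1377 = 0.8789; α₂ = α₁·K2/[H⁺] = 0.1132
α₁ + 2α₂ = 1.1054
DIC = CA / (α₁ + 2α₂) = 1.92 / 1.1054 = 1.74 mmol/kg

DIC = 1.74 mmol/kg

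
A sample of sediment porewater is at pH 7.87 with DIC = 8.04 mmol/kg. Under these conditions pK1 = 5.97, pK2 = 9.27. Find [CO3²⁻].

α₂ = 1 / (1 + [H⁺]/K2 + [H⁺]²/(K1K2)) = 1 / (1 + 10^+1.40 + 10^-0.50)
   = 1 / (1 + 25.119 + 0.31623) = 1/26.435 = 0.03783
[CO3²⁻] = α₂ × DIC = 0.03783 × 8.04 = 0.304 mmol/kg

[CO3²⁻] = 0.304 mmol/kg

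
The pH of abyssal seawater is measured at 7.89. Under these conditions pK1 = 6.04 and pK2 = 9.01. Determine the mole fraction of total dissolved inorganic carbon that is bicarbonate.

α₁ = 1 / (1 + [H⁺]/K1 + K2/[H⁺]) = 1 / (1 + 10^-1.85 + 10^-1.12)
   = 1 / (1 + 0.014125 + 0.075858) = 1/1.0900 = 0.9174

α₁ = 0.917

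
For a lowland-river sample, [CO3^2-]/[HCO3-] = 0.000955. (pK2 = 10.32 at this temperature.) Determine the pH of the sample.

From K2 = [H⁺][CO3^2-]/[HCO3-]:  pH = pK2 + log₁₀([CO3^2-]/[HCO3-])
log₁₀(0.000955) = -3.020
pH = 10.32 + (-3.020) = 7.30

pH = 7.30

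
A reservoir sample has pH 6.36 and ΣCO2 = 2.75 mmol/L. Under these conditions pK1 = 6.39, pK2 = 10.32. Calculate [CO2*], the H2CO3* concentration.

[CO2*] = 1.42 mmol/L

α₀ = 1 / (1 + K1/[H⁺] + K1K2/[H⁺]²) = 1 / (1 + 10^-0.03 + 10^-3.99)
   = 1 / (1 + 0.93325 + 0.00010233) = 1/1.9334 = 0.5172
[CO2*] = α₀ × DIC = 0.5172 × 2.75 = 1.42 mmol/L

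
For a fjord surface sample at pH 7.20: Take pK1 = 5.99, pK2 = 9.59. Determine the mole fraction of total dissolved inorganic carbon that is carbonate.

α₂ = 0.00382

α₂ = 1 / (1 + [H⁺]/K2 + [H⁺]²/(K1K2)) = 1 / (1 + 10^+2.39 + 10^+1.18)
   = 1 / (1 + 245.47 + 15.136) = 1/261.61 = 0.003823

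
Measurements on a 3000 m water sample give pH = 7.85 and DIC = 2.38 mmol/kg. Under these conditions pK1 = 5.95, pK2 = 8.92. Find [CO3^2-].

α₂ = 1 / (1 + [H⁺]/K2 + [H⁺]²/(K1K2)) = 1 / (1 + 10^+1.07 + 10^-0.83)
   = 1 / (1 + 11.749 + 0.14791) = 1/12.897 = 0.07754
[CO3²⁻] = α₂ × DIC = 0.07754 × 2.38 = 0.185 mmol/kg

[CO3²⁻] = 0.185 mmol/kg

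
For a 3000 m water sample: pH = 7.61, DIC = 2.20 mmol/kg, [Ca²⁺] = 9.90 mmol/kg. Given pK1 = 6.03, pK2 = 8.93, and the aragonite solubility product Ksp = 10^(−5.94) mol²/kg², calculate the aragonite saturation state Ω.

Ω = 0.845

α₂ = 1 / (1 + [H⁺]/K2 + [H⁺]²/(K1K2)) = 1 / (1 + 10^+1.32 + 10^-0.26)
   = 1 / (1 + 20.893 + 0.54954) = 1/22.443 = 0.04456
[CO3²⁻] = α₂ × DIC = 0.04456 × 2.20 = 0.09803 mmol/kg
Ksp = 10^(−5.94) = 1.148×10^-6
Ω = [Ca²⁺][CO3²⁻]/Ksp = (9.90×10^-3)(9.803×10^-5) / 1.148×10^-6 = 0.845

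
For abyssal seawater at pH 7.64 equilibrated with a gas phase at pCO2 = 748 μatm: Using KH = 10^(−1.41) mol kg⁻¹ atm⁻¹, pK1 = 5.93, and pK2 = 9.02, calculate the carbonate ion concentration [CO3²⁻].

[CO2*] = KH · pCO2 = 10^(−1.41) × 748×10^-6 = 2.910×10^-5 mol/kg
α₀ = 1/(1 + K1/[H⁺] + K1K2/[H⁺]²) = 1/(1 + 10^+1.71 + 10^+0.33) = 0.01837
DIC = [CO2*]/α₀ = 2.910×10^-5 / 0.01837 = 1.584 mmol/kg
[CO3²⁻] = α₂·DIC; α₂ = 0.03928, so [CO3²⁻] = 0.03928 × 1.584 = 0.0622 mmol/kg

[CO3²⁻] = 0.0622 mmol/kg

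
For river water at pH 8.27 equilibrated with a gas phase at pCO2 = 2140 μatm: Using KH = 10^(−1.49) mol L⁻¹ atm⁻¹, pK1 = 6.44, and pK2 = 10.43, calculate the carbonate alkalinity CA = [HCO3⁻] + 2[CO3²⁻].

CA = 4.75 mmol/L

[CO2*] = KH · pCO2 = 10^(−1.49) × 2140×10^-6 = 6.925×10^-5 mol/L
α₀ = 1/(1 + K1/[H⁺] + K1K2/[H⁺]²) = 1/(1 + 10^+1.83 + 10^-0.33) = 0.01448
DIC = [CO2*]/α₀ = 6.925×10^-5 / 0.01448 = 4.783 mmol/L
CA = (α₁ + 2α₂)·DIC = (0.9788 + 2×0.006771) × 4.783 = 4.75 mmol/L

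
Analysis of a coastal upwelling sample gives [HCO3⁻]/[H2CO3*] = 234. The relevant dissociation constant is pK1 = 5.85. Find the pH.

From K1 = [H⁺][HCO3⁻]/[H2CO3*]:  pH = pK1 + log₁₀([HCO3⁻]/[H2CO3*])
log₁₀(234) = +2.369
pH = 5.85 + (+2.369) = 8.22

pH = 8.22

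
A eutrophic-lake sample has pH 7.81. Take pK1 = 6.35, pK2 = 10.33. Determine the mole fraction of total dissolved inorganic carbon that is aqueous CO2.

α₀ = 1 / (1 + K1/[H⁺] + K1K2/[H⁺]²) = 1 / (1 + 10^+1.46 + 10^-1.06)
   = 1 / (1 + 28.840 + 0.087096) = 1/29.927 = 0.03341

α₀ = 0.0334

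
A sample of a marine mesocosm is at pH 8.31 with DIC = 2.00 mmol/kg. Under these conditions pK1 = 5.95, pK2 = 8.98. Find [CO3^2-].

[CO3²⁻] = 0.351 mmol/kg

α₂ = 1 / (1 + [H⁺]/K2 + [H⁺]²/(K1K2)) = 1 / (1 + 10^+0.67 + 10^-1.69)
   = 1 / (1 + 4.6774 + 0.020417) = 1/5.6978 = 0.1755
[CO3²⁻] = α₂ × DIC = 0.1755 × 2.00 = 0.351 mmol/kg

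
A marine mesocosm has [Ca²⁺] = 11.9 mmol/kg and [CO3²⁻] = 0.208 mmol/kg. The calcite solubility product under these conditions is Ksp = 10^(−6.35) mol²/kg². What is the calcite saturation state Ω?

Ω = 5.54

Ksp = 10^(−6.35) = 4.467×10^-7
Ω = [Ca²⁺][CO3²⁻]/Ksp = (11.9×10^-3)(0.208×10^-3) / 4.467×10^-7 = 5.54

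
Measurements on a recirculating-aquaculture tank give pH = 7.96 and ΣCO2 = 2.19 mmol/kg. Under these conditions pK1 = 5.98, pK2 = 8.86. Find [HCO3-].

[HCO3⁻] = 1.93 mmol/kg

α₁ = 1 / (1 + [H⁺]/K1 + K2/[H⁺]) = 1 / (1 + 10^-1.98 + 10^-0.90)
   = 1 / (1 + 0.010471 + 0.12589) = 1/1.1364 = 0.8800
[HCO3⁻] = α₁ × DIC = 0.8800 × 2.19 = 1.93 mmol/kg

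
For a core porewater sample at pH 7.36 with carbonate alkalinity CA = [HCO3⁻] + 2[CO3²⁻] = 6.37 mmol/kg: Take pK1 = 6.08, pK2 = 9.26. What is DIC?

CA = [HCO3⁻] + 2[CO3²⁻] = (α₁ + 2α₂)·DIC
At pH 7.36: [H⁺]/K1 = 10^-1.28 = 0.052481, K2/[H⁺] = 10^-1.90 = 0.012589
α₁ = 1/(1 + 0.052481 + 0.012589) = 1/1.0651 = 0.9389; α₂ = α₁·K2/[H⁺] = 0.01182
α₁ + 2α₂ = 0.9625
DIC = CA / (α₁ + 2α₂) = 6.37 / 0.9625 = 6.62 mmol/kg

DIC = 6.62 mmol/kg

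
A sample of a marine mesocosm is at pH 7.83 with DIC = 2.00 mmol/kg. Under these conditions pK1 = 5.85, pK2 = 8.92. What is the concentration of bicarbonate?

α₁ = 1 / (1 + [H⁺]/K1 + K2/[H⁺]) = 1 / (1 + 10^-1.98 + 10^-1.09)
   = 1 / (1 + 0.010471 + 0.081283) = 1/1.0918 = 0.9160
[HCO3⁻] = α₁ × DIC = 0.9160 × 2.00 = 1.83 mmol/kg

[HCO3⁻] = 1.83 mmol/kg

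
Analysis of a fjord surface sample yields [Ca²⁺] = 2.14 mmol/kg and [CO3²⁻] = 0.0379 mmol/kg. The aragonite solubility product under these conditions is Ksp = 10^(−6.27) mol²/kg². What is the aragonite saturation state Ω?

Ω = 0.151

Ksp = 10^(−6.27) = 5.370×10^-7
Ω = [Ca²⁺][CO3²⁻]/Ksp = (2.14×10^-3)(0.0379×10^-3) / 5.370×10^-7 = 0.151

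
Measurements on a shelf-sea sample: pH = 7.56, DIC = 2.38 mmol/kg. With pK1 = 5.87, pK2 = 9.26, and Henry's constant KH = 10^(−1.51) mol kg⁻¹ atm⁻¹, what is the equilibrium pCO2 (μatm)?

pCO2 = 1510 μatm

α₀ = 1 / (1 + K1/[H⁺] + K1K2/[H⁺]²) = 1 / (1 + 10^+1.69 + 10^-0.01)
   = 1 / (1 + 48.978 + 0.97724) = 1/50.955 = 0.01963
[CO2*] = α₀ × DIC = 0.01963 × 2.38 = 0.04671 mmol/kg
pCO2 = [CO2*]/KH = 4.671×10^-5 / 3.090×10^-2 = 1510 μatm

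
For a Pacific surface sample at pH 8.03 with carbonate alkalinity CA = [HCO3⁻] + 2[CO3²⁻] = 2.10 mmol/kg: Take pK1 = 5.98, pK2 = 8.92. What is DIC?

CA = [HCO3⁻] + 2[CO3²⁻] = (α₁ + 2α₂)·DIC
At pH 8.03: [H⁺]/K1 = 10^-2.05 = 0.0089125, K2/[H⁺] = 10^-0.89 = 0.12882
α₁ = 1/(1 + 0.0089125 + 0.12882) = 1/1.1377 = 0.8789; α₂ = α₁·K2/[H⁺] = 0.1132
α₁ + 2α₂ = 1.1054
DIC = CA / (α₁ + 2α₂) = 2.10 / 1.1054 = 1.90 mmol/kg

DIC = 1.90 mmol/kg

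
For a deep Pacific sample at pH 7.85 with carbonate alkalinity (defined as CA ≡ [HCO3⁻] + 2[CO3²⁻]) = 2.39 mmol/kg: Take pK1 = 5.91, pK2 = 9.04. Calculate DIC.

CA = [HCO3⁻] + 2[CO3²⁻] = (α₁ + 2α₂)·DIC
At pH 7.85: [H⁺]/K1 = 10^-1.94 = 0.011482, K2/[H⁺] = 10^-1.19 = 0.064565
α₁ = 1/(1 + 0.011482 + 0.064565) = 1/1.0760 = 0.9293; α₂ = α₁·K2/[H⁺] = 0.06000
α₁ + 2α₂ = 1.0493
DIC = CA / (α₁ + 2α₂) = 2.39 / 1.0493 = 2.28 mmol/kg

DIC = 2.28 mmol/kg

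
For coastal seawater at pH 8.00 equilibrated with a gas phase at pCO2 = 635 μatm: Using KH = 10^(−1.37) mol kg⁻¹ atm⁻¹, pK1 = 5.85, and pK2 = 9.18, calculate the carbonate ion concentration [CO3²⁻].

[CO3²⁻] = 0.253 mmol/kg

[CO2*] = KH · pCO2 = 10^(−1.37) × 635×10^-6 = 2.709×10^-5 mol/kg
α₀ = 1/(1 + K1/[H⁺] + K1K2/[H⁺]²) = 1/(1 + 10^+2.15 + 10^+0.97) = 0.006597
DIC = [CO2*]/α₀ = 2.709×10^-5 / 0.006597 = 4.106 mmol/kg
[CO3²⁻] = α₂·DIC; α₂ = 0.06157, so [CO3²⁻] = 0.06157 × 4.106 = 0.253 mmol/kg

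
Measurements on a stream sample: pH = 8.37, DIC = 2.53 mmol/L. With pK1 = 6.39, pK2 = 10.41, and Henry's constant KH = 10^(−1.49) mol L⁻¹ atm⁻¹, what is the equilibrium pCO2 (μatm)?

α₀ = 1 / (1 + K1/[H⁺] + K1K2/[H⁺]²) = 1 / (1 + 10^+1.98 + 10^-0.06)
   = 1 / (1 + 95.499 + 0.87096) = 1/97.370 = 0.01027
[CO2*] = α₀ × DIC = 0.01027 × 2.53 = 0.02598 mmol/L
pCO2 = [CO2*]/KH = 2.598×10^-5 / 3.236×10^-2 = 803 μatm

pCO2 = 803 μatm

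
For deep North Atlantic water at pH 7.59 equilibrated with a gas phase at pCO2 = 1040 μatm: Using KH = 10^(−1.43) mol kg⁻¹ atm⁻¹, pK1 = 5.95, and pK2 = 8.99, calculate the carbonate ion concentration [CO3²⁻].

[CO3²⁻] = 0.0671 mmol/kg

[CO2*] = KH · pCO2 = 10^(−1.43) × 1040×10^-6 = 3.864×10^-5 mol/kg
α₀ = 1/(1 + K1/[H⁺] + K1K2/[H⁺]²) = 1/(1 + 10^+1.64 + 10^+0.24) = 0.02156
DIC = [CO2*]/α₀ = 3.864×10^-5 / 0.02156 = 1.792 mmol/kg
[CO3²⁻] = α₂·DIC; α₂ = 0.03746, so [CO3²⁻] = 0.03746 × 1.792 = 0.0671 mmol/kg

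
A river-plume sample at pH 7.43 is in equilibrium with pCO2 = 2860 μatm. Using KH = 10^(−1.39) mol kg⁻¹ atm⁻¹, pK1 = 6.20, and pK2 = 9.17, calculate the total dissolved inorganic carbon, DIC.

[CO2*] = KH · pCO2 = 10^(−1.39) × 2860×10^-6 = 1.165×10^-4 mol/kg
α₀ = 1/(1 + K1/[H⁺] + K1K2/[H⁺]²) = 1/(1 + 10^+1.23 + 10^-0.51) = 0.05467
DIC = [CO2*]/α₀ = 1.165×10^-4 / 0.05467 = 2.13 mmol/kg

DIC = 2.13 mmol/kg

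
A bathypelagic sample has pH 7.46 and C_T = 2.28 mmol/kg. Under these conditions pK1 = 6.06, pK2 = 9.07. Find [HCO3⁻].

α₁ = 1 / (1 + [H⁺]/K1 + K2/[H⁺]) = 1 / (1 + 10^-1.40 + 10^-1.61)
   = 1 / (1 + 0.039811 + 0.024547) = 1/1.0644 = 0.9395
[HCO3⁻] = α₁ × DIC = 0.9395 × 2.28 = 2.14 mmol/kg

[HCO3⁻] = 2.14 mmol/kg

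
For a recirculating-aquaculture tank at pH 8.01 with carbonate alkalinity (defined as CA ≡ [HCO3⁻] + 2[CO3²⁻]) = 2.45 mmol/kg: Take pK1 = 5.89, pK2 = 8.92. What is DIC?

DIC = 2.22 mmol/kg

CA = [HCO3⁻] + 2[CO3²⁻] = (α₁ + 2α₂)·DIC
At pH 8.01: [H⁺]/K1 = 10^-2.12 = 0.0075858, K2/[H⁺] = 10^-0.91 = 0.12303
α₁ = 1/(1 + 0.0075858 + 0.12303) = 1/1.1306 = 0.8845; α₂ = α₁·K2/[H⁺] = 0.1088
α₁ + 2α₂ = 1.1021
DIC = CA / (α₁ + 2α₂) = 2.45 / 1.1021 = 2.22 mmol/kg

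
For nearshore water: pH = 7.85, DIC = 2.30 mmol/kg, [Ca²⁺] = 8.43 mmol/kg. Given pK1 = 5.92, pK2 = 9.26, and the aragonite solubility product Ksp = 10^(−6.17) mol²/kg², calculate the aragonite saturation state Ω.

α₂ = 1 / (1 + [H⁺]/K2 + [H⁺]²/(K1K2)) = 1 / (1 + 10^+1.41 + 10^-0.52)
   = 1 / (1 + 25.704 + 0.30200) = 1/27.006 = 0.03703
[CO3²⁻] = α₂ × DIC = 0.03703 × 2.30 = 0.08517 mmol/kg
Ksp = 10^(−6.17) = 6.761×10^-7
Ω = [Ca²⁺][CO3²⁻]/Ksp = (8.43×10^-3)(8.517×10^-5) / 6.761×10^-7 = 1.06

Ω = 1.06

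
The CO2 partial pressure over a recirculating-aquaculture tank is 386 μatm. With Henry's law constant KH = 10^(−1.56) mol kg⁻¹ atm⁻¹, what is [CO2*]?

[CO2*] = 10.6 μmol/kg

KH = 10^(−1.56) = 2.754×10^-2 mol kg⁻¹ atm⁻¹
[CO2*] = KH · pCO2 = 2.754×10^-2 × 386×10^-6 atm = 1.06×10^-5 mol/kg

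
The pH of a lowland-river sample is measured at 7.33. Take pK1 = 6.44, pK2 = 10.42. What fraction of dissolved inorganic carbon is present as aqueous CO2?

α₀ = 0.114

α₀ = 1 / (1 + K1/[H⁺] + K1K2/[H⁺]²) = 1 / (1 + 10^+0.89 + 10^-2.20)
   = 1 / (1 + 7.7625 + 0.0063096) = 1/8.7688 = 0.1140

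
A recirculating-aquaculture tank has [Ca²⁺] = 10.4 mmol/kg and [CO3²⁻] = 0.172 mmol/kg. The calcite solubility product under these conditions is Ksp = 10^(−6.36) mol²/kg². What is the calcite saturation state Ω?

Ksp = 10^(−6.36) = 4.365×10^-7
Ω = [Ca²⁺][CO3²⁻]/Ksp = (10.4×10^-3)(0.172×10^-3) / 4.365×10^-7 = 4.10

Ω = 4.10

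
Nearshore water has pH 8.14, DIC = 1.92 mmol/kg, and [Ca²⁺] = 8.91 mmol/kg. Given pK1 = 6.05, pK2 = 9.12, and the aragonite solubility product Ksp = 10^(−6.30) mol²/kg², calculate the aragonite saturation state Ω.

Ω = 3.21

α₂ = 1 / (1 + [H⁺]/K2 + [H⁺]²/(K1K2)) = 1 / (1 + 10^+0.98 + 10^-1.11)
   = 1 / (1 + 9.5499 + 0.077625) = 1/10.628 = 0.09410
[CO3²⁻] = α₂ × DIC = 0.09410 × 1.92 = 0.1807 mmol/kg
Ksp = 10^(−6.30) = 5.012×10^-7
Ω = [Ca²⁺][CO3²⁻]/Ksp = (8.91×10^-3)(1.807×10^-4) / 5.012×10^-7 = 3.21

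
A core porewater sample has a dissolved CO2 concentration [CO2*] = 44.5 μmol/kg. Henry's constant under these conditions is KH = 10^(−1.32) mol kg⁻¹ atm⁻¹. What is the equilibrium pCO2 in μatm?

KH = 10^(−1.32) = 4.786×10^-2 mol kg⁻¹ atm⁻¹
pCO2 = [CO2*]/KH = 44.5×10^-6 / 4.786×10^-2 = 9.30×10^-4 atm = 930 μatm

pCO2 = 930 μatm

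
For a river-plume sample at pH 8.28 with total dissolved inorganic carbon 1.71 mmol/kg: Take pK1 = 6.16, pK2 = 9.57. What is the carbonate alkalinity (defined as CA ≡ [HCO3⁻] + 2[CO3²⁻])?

CA = [HCO3⁻] + 2[CO3²⁻] = (α₁ + 2α₂)·DIC
At pH 8.28: [H⁺]/K1 = 10^-2.12 = 0.0075858, K2/[H⁺] = 10^-1.29 = 0.051286
α₁ = 1/(1 + 0.0075858 + 0.051286) = 1/1.0589 = 0.9444; α₂ = α₁·K2/[H⁺] = 0.04843
α₁ + 2α₂ = 1.0413
CA = 1.0413 × 1.71 = 1.78 mmol/kg

CA = 1.78 mmol/kg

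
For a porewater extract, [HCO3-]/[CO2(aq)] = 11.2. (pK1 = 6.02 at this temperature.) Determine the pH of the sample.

pH = 7.07

From K1 = [H⁺][HCO3-]/[CO2(aq)]:  pH = pK1 + log₁₀([HCO3-]/[CO2(aq)])
log₁₀(11.2) = +1.049
pH = 6.02 + (+1.049) = 7.07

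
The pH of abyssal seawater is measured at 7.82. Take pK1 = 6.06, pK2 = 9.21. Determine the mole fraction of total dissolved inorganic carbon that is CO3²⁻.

α₂ = 1 / (1 + [H⁺]/K2 + [H⁺]²/(K1K2)) = 1 / (1 + 10^+1.39 + 10^-0.37)
   = 1 / (1 + 24.547 + 0.42658) = 1/25.974 = 0.03850

α₂ = 0.0385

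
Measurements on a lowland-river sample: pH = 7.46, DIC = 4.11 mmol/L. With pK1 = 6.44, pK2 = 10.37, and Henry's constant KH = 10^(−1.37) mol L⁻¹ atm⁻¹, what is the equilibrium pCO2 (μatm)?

α₀ = 1 / (1 + K1/[H⁺] + K1K2/[H⁺]²) = 1 / (1 + 10^+1.02 + 10^-1.89)
   = 1 / (1 + 10.471 + 0.012882) = 1/11.484 = 0.08708
[CO2*] = α₀ × DIC = 0.08708 × 4.11 = 0.3579 mmol/L
pCO2 = [CO2*]/KH = 3.579×10^-4 / 4.266×10^-2 = 8390 μatm

pCO2 = 8390 μatm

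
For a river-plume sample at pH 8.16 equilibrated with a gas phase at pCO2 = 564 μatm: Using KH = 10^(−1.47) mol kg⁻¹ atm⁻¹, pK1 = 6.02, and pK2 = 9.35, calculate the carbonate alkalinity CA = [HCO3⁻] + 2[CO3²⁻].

[CO2*] = KH · pCO2 = 10^(−1.47) × 564×10^-6 = 1.911×10^-5 mol/kg
α₀ = 1/(1 + K1/[H⁺] + K1K2/[H⁺]²) = 1/(1 + 10^+2.14 + 10^+0.95) = 0.006759
DIC = [CO2*]/α₀ = 1.911×10^-5 / 0.006759 = 2.827 mmol/kg
CA = (α₁ + 2α₂)·DIC = (0.9330 + 2×0.06024) × 2.827 = 2.98 mmol/kg

CA = 2.98 mmol/kg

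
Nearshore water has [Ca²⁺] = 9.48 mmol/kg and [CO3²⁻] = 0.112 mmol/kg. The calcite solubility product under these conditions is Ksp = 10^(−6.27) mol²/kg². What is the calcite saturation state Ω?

Ω = 1.98

Ksp = 10^(−6.27) = 5.370×10^-7
Ω = [Ca²⁺][CO3²⁻]/Ksp = (9.48×10^-3)(0.112×10^-3) / 5.370×10^-7 = 1.98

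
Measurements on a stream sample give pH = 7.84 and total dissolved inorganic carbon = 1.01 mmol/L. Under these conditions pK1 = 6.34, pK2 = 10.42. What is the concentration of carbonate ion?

α₂ = 1 / (1 + [H⁺]/K2 + [H⁺]²/(K1K2)) = 1 / (1 + 10^+2.58 + 10^+1.08)
   = 1 / (1 + 380.19 + 12.023) = 1/393.21 = 0.002543
[CO3²⁻] = α₂ × DIC = 0.002543 × 1.01 = 0.00257 mmol/L = 2.57 μmol/L

[CO3²⁻] = 2.57 μmol/L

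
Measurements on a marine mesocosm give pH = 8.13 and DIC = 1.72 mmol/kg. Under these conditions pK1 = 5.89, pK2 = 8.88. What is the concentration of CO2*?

[CO2*] = 8.36 μmol/kg

α₀ = 1 / (1 + K1/[H⁺] + K1K2/[H⁺]²) = 1 / (1 + 10^+2.24 + 10^+1.49)
   = 1 / (1 + 173.78 + 30.903) = 1/205.68 = 0.004862
[CO2*] = α₀ × DIC = 0.004862 × 1.72 = 0.00836 mmol/kg = 8.36 μmol/kg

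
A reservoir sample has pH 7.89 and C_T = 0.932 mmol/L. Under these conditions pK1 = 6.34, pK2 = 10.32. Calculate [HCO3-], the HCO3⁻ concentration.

[HCO3⁻] = 0.903 mmol/L

α₁ = 1 / (1 + [H⁺]/K1 + K2/[H⁺]) = 1 / (1 + 10^-1.55 + 10^-2.43)
   = 1 / (1 + 0.028184 + 0.0037154) = 1/1.0319 = 0.9691
[HCO3⁻] = α₁ × DIC = 0.9691 × 0.932 = 0.903 mmol/L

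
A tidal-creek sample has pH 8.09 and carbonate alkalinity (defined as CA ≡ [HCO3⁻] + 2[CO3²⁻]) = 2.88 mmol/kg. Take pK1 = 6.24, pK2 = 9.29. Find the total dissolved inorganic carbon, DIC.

DIC = 2.75 mmol/kg

CA = [HCO3⁻] + 2[CO3²⁻] = (α₁ + 2α₂)·DIC
At pH 8.09: [H⁺]/K1 = 10^-1.85 = 0.014125, K2/[H⁺] = 10^-1.20 = 0.063096
α₁ = 1/(1 + 0.014125 + 0.063096) = 1/1.0772 = 0.9283; α₂ = α₁·K2/[H⁺] = 0.05857
α₁ + 2α₂ = 1.0455
DIC = CA / (α₁ + 2α₂) = 2.88 / 1.0455 = 2.75 mmol/kg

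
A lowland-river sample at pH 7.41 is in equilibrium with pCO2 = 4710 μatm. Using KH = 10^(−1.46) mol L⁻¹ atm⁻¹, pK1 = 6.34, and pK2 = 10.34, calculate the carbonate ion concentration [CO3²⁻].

[CO3²⁻] = 2.25 μmol/L

[CO2*] = KH · pCO2 = 10^(−1.46) × 4710×10^-6 = 1.633×10^-4 mol/L
α₀ = 1/(1 + K1/[H⁺] + K1K2/[H⁺]²) = 1/(1 + 10^+1.07 + 10^-1.86) = 0.07835
DIC = [CO2*]/α₀ = 1.633×10^-4 / 0.07835 = 2.084 mmol/L
[CO3²⁻] = α₂·DIC; α₂ = 0.001082, so [CO3²⁻] = 0.001082 × 2.084 = 0.00225 mmol/L = 2.25 μmol/L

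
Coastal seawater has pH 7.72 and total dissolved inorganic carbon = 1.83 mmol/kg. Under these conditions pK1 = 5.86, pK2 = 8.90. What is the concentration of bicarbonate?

[HCO3⁻] = 1.69 mmol/kg

α₁ = 1 / (1 + [H⁺]/K1 + K2/[H⁺]) = 1 / (1 + 10^-1.86 + 10^-1.18)
   = 1 / (1 + 0.013804 + 0.066069) = 1/1.0799 = 0.9260
[HCO3⁻] = α₁ × DIC = 0.9260 × 1.83 = 1.69 mmol/kg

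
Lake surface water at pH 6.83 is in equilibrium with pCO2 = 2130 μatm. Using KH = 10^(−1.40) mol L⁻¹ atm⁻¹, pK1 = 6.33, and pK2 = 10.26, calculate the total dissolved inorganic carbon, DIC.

[CO2*] = KH · pCO2 = 10^(−1.40) × 2130×10^-6 = 8.480×10^-5 mol/L
α₀ = 1/(1 + K1/[H⁺] + K1K2/[H⁺]²) = 1/(1 + 10^+0.50 + 10^-2.93) = 0.2402
DIC = [CO2*]/α₀ = 8.480×10^-5 / 0.2402 = 0.353 mmol/L

DIC = 0.353 mmol/L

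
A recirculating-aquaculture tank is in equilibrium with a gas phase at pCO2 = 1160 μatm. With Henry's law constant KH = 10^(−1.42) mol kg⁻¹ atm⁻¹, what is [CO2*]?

KH = 10^(−1.42) = 3.802×10^-2 mol kg⁻¹ atm⁻¹
[CO2*] = KH · pCO2 = 3.802×10^-2 × 1160×10^-6 atm = 4.41×10^-5 mol/kg

[CO2*] = 44.1 μmol/kg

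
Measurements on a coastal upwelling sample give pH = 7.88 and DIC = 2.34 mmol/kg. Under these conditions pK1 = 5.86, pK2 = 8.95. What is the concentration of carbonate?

α₂ = 1 / (1 + [H⁺]/K2 + [H⁺]²/(K1K2)) = 1 / (1 + 10^+1.07 + 10^-0.95)
   = 1 / (1 + 11.749 + 0.11220) = 1/12.861 = 0.07775
[CO3²⁻] = α₂ × DIC = 0.07775 × 2.34 = 0.182 mmol/kg

[CO3²⁻] = 0.182 mmol/kg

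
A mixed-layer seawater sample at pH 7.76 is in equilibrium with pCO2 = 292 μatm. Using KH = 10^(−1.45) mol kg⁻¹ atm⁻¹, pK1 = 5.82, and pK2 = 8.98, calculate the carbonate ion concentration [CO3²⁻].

[CO2*] = KH · pCO2 = 10^(−1.45) × 292×10^-6 = 1.036×10^-5 mol/kg
α₀ = 1/(1 + K1/[H⁺] + K1K2/[H⁺]²) = 1/(1 + 10^+1.94 + 10^+0.72) = 0.01071
DIC = [CO2*]/α₀ = 1.036×10^-5 / 0.01071 = 0.9671 mmol/kg
[CO3²⁻] = α₂·DIC; α₂ = 0.05622, so [CO3²⁻] = 0.05622 × 0.9671 = 0.0544 mmol/kg

[CO3²⁻] = 0.0544 mmol/kg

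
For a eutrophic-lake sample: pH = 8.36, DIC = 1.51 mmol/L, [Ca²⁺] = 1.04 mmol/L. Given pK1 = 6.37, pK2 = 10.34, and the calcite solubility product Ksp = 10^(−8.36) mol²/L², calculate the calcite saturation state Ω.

Ω = 3.69

α₂ = 1 / (1 + [H⁺]/K2 + [H⁺]²/(K1K2)) = 1 / (1 + 10^+1.98 + 10^-0.01)
   = 1 / (1 + 95.499 + 0.97724) = 1/97.476 = 0.01026
[CO3²⁻] = α₂ × DIC = 0.01026 × 1.51 = 0.01549 mmol/L = 15.49 μmol/L
Ksp = 10^(−8.36) = 4.365×10^-9
Ω = [Ca²⁺][CO3²⁻]/Ksp = (1.04×10^-3)(1.549×10^-5) / 4.365×10^-9 = 3.69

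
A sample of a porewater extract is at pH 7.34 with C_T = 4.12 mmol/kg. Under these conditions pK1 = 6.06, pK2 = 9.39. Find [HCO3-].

α₁ = 1 / (1 + [H⁺]/K1 + K2/[H⁺]) = 1 / (1 + 10^-1.28 + 10^-2.05)
   = 1 / (1 + 0.052481 + 0.0089125) = 1/1.0614 = 0.9422
[HCO3⁻] = α₁ × DIC = 0.9422 × 4.12 = 3.88 mmol/kg

[HCO3⁻] = 3.88 mmol/kg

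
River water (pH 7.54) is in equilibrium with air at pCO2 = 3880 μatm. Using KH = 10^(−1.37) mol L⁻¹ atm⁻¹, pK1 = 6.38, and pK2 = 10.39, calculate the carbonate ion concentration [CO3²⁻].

[CO2*] = KH · pCO2 = 10^(−1.37) × 3880×10^-6 = 1.655×10^-4 mol/L
α₀ = 1/(1 + K1/[H⁺] + K1K2/[H⁺]²) = 1/(1 + 10^+1.16 + 10^-1.69) = 0.06462
DIC = [CO2*]/α₀ = 1.655×10^-4 / 0.06462 = 2.561 mmol/L
[CO3²⁻] = α₂·DIC; α₂ = 0.001319, so [CO3²⁻] = 0.001319 × 2.561 = 0.00338 mmol/L = 3.38 μmol/L

[CO3²⁻] = 3.38 μmol/L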